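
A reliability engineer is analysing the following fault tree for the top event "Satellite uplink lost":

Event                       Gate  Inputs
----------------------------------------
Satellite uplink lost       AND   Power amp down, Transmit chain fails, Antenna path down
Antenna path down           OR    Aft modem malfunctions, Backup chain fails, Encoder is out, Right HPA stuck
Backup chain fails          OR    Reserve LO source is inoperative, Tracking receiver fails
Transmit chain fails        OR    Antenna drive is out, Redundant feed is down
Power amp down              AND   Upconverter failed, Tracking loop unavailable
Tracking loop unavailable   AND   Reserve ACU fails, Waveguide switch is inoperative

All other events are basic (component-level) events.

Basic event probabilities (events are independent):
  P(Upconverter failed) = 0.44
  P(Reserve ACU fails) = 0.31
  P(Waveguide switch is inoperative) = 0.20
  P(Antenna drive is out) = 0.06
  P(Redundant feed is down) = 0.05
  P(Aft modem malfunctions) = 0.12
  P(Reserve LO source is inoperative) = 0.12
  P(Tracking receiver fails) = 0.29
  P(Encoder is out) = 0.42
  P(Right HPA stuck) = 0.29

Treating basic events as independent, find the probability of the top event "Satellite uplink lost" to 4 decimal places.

0.0023

P(Tracking loop unavailable) [AND] = 0.31 × 0.20 = 0.062000
P(Power amp down) [AND] = 0.44 × 0.062000 = 0.027280
P(Transmit chain fails) [OR] = 1 − (1−0.06) × (1−0.05) = 0.107000
P(Backup chain fails) [OR] = 1 − (1−0.12) × (1−0.29) = 0.375200
P(Antenna path down) [OR] = 1 − (1−0.12) × (1−0.375200) × (1−0.42) × (1−0.29) = 0.773582
P(Satellite uplink lost) [AND] = 0.027280 × 0.107000 × 0.773582 = 0.002258
Rounded to 4 decimal places: P(Satellite uplink lost) ≈ 0.0023.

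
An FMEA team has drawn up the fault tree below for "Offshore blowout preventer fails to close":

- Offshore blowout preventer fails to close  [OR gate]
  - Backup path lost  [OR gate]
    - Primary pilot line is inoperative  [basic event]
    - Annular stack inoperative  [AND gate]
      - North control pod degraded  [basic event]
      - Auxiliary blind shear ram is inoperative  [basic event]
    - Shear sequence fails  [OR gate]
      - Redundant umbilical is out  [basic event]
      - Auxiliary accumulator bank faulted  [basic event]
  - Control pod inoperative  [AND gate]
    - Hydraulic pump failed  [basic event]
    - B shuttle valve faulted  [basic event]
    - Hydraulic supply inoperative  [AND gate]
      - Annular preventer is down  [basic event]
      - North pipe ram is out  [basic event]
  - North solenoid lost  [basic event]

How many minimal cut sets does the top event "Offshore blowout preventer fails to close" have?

Annular stack inoperative [AND]: one cut set from each child combined → 1 × 1 = 1 cut set(s).
Shear sequence fails [OR]: union of children's cut sets → 2 cut set(s).
Backup path lost [OR]: union of children's cut sets → 4 cut set(s).
Hydraulic supply inoperative [AND]: one cut set from each child combined → 1 × 1 = 1 cut set(s).
Control pod inoperative [AND]: one cut set from each child combined → 1 × 1 × 1 = 1 cut set(s).
Offshore blowout preventer fails to close [OR]: union of children's cut sets → 6 cut set(s).
Minimal cut sets: {Primary pilot line is inoperative}; {Auxiliary blind shear ram is inoperative, North control pod degraded}; {Redundant umbilical is out}; {Auxiliary accumulator bank faulted}; {Annular preventer is down, B shuttle valve faulted, Hydraulic pump failed, North pipe ram is out}; {North solenoid lost}.

6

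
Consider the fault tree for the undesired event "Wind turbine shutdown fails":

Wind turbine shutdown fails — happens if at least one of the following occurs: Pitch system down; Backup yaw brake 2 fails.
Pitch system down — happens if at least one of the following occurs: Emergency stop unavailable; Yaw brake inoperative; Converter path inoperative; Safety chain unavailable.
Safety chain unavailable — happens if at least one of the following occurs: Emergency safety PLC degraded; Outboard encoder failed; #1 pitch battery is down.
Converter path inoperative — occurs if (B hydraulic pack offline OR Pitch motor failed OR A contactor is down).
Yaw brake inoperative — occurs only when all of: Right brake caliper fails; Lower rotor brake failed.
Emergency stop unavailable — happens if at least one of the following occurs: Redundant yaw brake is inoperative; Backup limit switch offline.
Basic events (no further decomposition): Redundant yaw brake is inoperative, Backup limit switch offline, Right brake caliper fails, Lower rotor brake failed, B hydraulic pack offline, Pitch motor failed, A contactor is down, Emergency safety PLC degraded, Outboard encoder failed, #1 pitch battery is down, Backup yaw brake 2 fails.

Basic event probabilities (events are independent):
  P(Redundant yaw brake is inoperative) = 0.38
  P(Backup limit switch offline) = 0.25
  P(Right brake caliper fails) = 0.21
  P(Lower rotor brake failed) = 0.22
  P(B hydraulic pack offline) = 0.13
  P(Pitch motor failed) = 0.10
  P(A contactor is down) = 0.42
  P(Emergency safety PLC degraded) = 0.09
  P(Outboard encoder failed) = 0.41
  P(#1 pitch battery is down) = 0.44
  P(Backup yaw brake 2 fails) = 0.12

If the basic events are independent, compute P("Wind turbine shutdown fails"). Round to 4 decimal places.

0.9467

P(Emergency stop unavailable) [OR] = 1 − (1−0.38) × (1−0.25) = 0.535000
P(Yaw brake inoperative) [AND] = 0.21 × 0.22 = 0.046200
P(Converter path inoperative) [OR] = 1 − (1−0.13) × (1−0.10) × (1−0.42) = 0.545860
P(Safety chain unavailable) [OR] = 1 − (1−0.09) × (1−0.41) × (1−0.44) = 0.699336
P(Pitch system down) [OR] = 1 − (1−0.535000) × (1−0.046200) × (1−0.545860) × (1−0.699336) = 0.939441
P(Wind turbine shutdown fails) [OR] = 1 − (1−0.939441) × (1−0.12) = 0.946708
Rounded to 4 decimal places: P(Wind turbine shutdown fails) ≈ 0.9467.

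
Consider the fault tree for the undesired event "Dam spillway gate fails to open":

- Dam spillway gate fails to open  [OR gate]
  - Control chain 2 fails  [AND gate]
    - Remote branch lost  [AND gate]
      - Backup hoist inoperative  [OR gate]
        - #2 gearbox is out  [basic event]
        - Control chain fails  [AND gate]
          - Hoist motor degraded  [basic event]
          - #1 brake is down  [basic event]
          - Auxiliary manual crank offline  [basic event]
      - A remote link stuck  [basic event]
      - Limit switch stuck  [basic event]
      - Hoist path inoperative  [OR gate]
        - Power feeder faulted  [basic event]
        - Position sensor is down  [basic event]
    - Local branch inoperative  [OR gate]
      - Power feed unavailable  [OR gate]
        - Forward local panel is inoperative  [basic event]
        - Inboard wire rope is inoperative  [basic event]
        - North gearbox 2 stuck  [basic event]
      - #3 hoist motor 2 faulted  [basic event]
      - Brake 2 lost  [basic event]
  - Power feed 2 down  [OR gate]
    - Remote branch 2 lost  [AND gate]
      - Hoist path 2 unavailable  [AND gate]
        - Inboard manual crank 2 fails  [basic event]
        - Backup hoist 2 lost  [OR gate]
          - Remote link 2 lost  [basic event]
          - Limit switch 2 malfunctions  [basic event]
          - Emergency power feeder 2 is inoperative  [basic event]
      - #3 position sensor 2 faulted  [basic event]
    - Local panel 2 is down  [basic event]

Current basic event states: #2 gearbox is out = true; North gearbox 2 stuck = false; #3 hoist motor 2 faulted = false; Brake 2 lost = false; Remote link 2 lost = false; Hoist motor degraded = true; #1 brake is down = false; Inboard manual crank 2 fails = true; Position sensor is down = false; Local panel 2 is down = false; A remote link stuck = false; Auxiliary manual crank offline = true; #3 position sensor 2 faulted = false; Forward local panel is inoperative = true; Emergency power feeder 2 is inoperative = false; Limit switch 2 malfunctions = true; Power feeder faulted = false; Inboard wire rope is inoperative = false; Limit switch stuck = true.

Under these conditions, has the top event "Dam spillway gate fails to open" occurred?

No

Control chain fails [AND]: Hoist motor degraded=occurs, #1 brake is down=not, Auxiliary manual crank offline=occurs → not all inputs occur → does not occur.
Backup hoist inoperative [OR]: #2 gearbox is out=occurs, Control chain fails=not → at least one input occurs → occurs.
Hoist path inoperative [OR]: Power feeder faulted=not, Position sensor is down=not → no input occurs → does not occur.
Remote branch lost [AND]: Backup hoist inoperative=occurs, A remote link stuck=not, Limit switch stuck=occurs, Hoist path inoperative=not → not all inputs occur → does not occur.
Power feed unavailable [OR]: Forward local panel is inoperative=occurs, Inboard wire rope is inoperative=not, North gearbox 2 stuck=not → at least one input occurs → occurs.
Local branch inoperative [OR]: Power feed unavailable=occurs, #3 hoist motor 2 faulted=not, Brake 2 lost=not → at least one input occurs → occurs.
Control chain 2 fails [AND]: Remote branch lost=not, Local branch inoperative=occurs → not all inputs occur → does not occur.
Backup hoist 2 lost [OR]: Remote link 2 lost=not, Limit switch 2 malfunctions=occurs, Emergency power feeder 2 is inoperative=not → at least one input occurs → occurs.
Hoist path 2 unavailable [AND]: Inboard manual crank 2 fails=occurs, Backup hoist 2 lost=occurs → all inputs occur → occurs.
Remote branch 2 lost [AND]: Hoist path 2 unavailable=occurs, #3 position sensor 2 faulted=not → not all inputs occur → does not occur.
Power feed 2 down [OR]: Remote branch 2 lost=not, Local panel 2 is down=not → no input occurs → does not occur.
Dam spillway gate fails to open [OR]: Control chain 2 fails=not, Power feed 2 down=not → no input occurs → does not occur.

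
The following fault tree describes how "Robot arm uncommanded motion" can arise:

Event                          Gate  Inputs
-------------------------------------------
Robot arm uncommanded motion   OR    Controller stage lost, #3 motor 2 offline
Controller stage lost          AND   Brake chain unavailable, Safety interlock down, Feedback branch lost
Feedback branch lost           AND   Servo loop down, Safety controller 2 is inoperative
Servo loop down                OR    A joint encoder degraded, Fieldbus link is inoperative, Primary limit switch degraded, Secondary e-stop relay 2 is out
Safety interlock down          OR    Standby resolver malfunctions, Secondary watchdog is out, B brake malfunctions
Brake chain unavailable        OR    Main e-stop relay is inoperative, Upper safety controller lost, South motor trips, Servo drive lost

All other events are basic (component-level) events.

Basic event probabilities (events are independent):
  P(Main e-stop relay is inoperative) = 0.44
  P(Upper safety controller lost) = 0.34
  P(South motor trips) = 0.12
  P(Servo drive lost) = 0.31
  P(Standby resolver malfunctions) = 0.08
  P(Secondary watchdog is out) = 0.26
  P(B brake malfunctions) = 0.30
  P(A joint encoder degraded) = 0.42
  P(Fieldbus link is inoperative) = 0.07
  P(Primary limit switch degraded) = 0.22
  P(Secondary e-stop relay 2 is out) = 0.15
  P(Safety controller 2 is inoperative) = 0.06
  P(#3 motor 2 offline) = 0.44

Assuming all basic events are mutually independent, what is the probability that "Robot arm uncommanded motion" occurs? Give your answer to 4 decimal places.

P(Brake chain unavailable) [OR] = 1 − (1−0.44) × (1−0.34) × (1−0.12) × (1−0.31) = 0.775579
P(Safety interlock down) [OR] = 1 − (1−0.08) × (1−0.26) × (1−0.30) = 0.523440
P(Servo loop down) [OR] = 1 − (1−0.42) × (1−0.07) × (1−0.22) × (1−0.15) = 0.642378
P(Feedback branch lost) [AND] = 0.642378 × 0.06 = 0.038543
P(Controller stage lost) [AND] = 0.775579 × 0.523440 × 0.038543 = 0.015647
P(Robot arm uncommanded motion) [OR] = 1 − (1−0.015647) × (1−0.44) = 0.448762
Rounded to 4 decimal places: P(Robot arm uncommanded motion) ≈ 0.4488.

0.4488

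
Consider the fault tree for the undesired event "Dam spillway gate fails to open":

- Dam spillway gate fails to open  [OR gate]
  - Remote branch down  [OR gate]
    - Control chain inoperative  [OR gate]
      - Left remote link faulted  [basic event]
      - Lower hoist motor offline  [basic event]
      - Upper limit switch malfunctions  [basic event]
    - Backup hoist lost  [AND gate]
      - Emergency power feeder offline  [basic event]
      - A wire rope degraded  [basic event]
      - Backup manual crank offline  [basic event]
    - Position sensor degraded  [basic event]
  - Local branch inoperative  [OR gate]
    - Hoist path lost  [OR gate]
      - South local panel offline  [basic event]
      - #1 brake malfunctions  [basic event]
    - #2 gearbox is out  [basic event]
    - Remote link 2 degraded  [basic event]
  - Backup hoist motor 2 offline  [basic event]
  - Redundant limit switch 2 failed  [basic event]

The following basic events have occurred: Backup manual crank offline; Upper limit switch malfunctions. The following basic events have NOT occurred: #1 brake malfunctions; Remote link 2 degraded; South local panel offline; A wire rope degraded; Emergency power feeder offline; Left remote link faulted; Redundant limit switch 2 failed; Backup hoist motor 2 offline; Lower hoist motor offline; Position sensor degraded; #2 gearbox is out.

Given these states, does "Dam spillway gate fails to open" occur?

Yes

Control chain inoperative [OR]: Left remote link faulted=not, Lower hoist motor offline=not, Upper limit switch malfunctions=occurs → at least one input occurs → occurs.
Backup hoist lost [AND]: Emergency power feeder offline=not, A wire rope degraded=not, Backup manual crank offline=occurs → not all inputs occur → does not occur.
Remote branch down [OR]: Control chain inoperative=occurs, Backup hoist lost=not, Position sensor degraded=not → at least one input occurs → occurs.
Hoist path lost [OR]: South local panel offline=not, #1 brake malfunctions=not → no input occurs → does not occur.
Local branch inoperative [OR]: Hoist path lost=not, #2 gearbox is out=not, Remote link 2 degraded=not → no input occurs → does not occur.
Dam spillway gate fails to open [OR]: Remote branch down=occurs, Local branch inoperative=not, Backup hoist motor 2 offline=not, Redundant limit switch 2 failed=not → at least one input occurs → occurs.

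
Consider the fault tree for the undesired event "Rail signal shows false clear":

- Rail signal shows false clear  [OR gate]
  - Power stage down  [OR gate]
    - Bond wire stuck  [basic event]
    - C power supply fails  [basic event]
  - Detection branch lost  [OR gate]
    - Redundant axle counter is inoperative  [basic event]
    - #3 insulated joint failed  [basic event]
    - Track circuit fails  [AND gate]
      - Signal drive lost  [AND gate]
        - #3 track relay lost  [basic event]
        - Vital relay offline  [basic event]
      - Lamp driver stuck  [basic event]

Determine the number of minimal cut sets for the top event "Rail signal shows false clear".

5

Power stage down [OR]: union of children's cut sets → 2 cut set(s).
Signal drive lost [AND]: one cut set from each child combined → 1 × 1 = 1 cut set(s).
Track circuit fails [AND]: one cut set from each child combined → 1 × 1 = 1 cut set(s).
Detection branch lost [OR]: union of children's cut sets → 3 cut set(s).
Rail signal shows false clear [OR]: union of children's cut sets → 5 cut set(s).
Minimal cut sets: {Bond wire stuck}; {C power supply fails}; {Redundant axle counter is inoperative}; {#3 insulated joint failed}; {#3 track relay lost, Lamp driver stuck, Vital relay offline}.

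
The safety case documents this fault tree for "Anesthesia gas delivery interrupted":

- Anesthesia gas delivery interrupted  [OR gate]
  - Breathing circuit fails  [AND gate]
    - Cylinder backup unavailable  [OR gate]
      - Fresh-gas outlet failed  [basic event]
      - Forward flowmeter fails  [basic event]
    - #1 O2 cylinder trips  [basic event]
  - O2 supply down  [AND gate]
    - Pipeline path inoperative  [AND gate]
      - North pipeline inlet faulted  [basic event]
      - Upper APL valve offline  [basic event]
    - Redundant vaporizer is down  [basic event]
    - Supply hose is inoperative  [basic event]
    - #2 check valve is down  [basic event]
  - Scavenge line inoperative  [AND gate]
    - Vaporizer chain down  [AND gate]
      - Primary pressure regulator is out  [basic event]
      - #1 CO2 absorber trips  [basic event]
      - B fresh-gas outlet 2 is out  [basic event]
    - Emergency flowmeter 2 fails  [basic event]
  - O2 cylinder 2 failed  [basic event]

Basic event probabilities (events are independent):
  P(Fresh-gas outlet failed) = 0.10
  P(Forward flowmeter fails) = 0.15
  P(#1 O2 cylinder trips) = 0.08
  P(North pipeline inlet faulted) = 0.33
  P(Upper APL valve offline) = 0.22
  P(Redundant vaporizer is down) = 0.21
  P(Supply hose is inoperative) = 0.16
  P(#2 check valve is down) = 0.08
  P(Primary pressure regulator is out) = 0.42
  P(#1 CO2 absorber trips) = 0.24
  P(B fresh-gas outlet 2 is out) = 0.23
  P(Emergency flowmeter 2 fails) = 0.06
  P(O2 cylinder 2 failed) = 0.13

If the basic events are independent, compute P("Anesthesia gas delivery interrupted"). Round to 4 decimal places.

0.1477

P(Cylinder backup unavailable) [OR] = 1 − (1−0.10) × (1−0.15) = 0.235000
P(Breathing circuit fails) [AND] = 0.235000 × 0.08 = 0.018800
P(Pipeline path inoperative) [AND] = 0.33 × 0.22 = 0.072600
P(O2 supply down) [AND] = 0.072600 × 0.21 × 0.16 × 0.08 = 0.000195
P(Vaporizer chain down) [AND] = 0.42 × 0.24 × 0.23 = 0.023184
P(Scavenge line inoperative) [AND] = 0.023184 × 0.06 = 0.001391
P(Anesthesia gas delivery interrupted) [OR] = 1 − (1−0.018800) × (1−0.000195) × (1−0.001391) × (1−0.13) = 0.147710
Rounded to 4 decimal places: P(Anesthesia gas delivery interrupted) ≈ 0.1477.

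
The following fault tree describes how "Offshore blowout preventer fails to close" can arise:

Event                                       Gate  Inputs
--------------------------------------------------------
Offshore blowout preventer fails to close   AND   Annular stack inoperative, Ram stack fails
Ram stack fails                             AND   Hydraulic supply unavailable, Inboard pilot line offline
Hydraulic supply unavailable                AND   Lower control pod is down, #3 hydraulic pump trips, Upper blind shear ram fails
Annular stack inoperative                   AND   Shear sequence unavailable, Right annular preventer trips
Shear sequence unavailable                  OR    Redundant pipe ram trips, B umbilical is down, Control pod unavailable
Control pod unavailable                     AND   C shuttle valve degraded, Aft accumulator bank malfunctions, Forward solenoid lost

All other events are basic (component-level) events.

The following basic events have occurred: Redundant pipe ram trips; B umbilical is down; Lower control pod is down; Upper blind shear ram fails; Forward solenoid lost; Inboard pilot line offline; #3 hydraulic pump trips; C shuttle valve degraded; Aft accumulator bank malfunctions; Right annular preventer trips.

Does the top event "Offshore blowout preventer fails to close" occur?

Control pod unavailable [AND]: C shuttle valve degraded=occurs, Aft accumulator bank malfunctions=occurs, Forward solenoid lost=occurs → all inputs occur → occurs.
Shear sequence unavailable [OR]: Redundant pipe ram trips=occurs, B umbilical is down=occurs, Control pod unavailable=occurs → at least one input occurs → occurs.
Annular stack inoperative [AND]: Shear sequence unavailable=occurs, Right annular preventer trips=occurs → all inputs occur → occurs.
Hydraulic supply unavailable [AND]: Lower control pod is down=occurs, #3 hydraulic pump trips=occurs, Upper blind shear ram fails=occurs → all inputs occur → occurs.
Ram stack fails [AND]: Hydraulic supply unavailable=occurs, Inboard pilot line offline=occurs → all inputs occur → occurs.
Offshore blowout preventer fails to close [AND]: Annular stack inoperative=occurs, Ram stack fails=occurs → all inputs occur → occurs.

Yes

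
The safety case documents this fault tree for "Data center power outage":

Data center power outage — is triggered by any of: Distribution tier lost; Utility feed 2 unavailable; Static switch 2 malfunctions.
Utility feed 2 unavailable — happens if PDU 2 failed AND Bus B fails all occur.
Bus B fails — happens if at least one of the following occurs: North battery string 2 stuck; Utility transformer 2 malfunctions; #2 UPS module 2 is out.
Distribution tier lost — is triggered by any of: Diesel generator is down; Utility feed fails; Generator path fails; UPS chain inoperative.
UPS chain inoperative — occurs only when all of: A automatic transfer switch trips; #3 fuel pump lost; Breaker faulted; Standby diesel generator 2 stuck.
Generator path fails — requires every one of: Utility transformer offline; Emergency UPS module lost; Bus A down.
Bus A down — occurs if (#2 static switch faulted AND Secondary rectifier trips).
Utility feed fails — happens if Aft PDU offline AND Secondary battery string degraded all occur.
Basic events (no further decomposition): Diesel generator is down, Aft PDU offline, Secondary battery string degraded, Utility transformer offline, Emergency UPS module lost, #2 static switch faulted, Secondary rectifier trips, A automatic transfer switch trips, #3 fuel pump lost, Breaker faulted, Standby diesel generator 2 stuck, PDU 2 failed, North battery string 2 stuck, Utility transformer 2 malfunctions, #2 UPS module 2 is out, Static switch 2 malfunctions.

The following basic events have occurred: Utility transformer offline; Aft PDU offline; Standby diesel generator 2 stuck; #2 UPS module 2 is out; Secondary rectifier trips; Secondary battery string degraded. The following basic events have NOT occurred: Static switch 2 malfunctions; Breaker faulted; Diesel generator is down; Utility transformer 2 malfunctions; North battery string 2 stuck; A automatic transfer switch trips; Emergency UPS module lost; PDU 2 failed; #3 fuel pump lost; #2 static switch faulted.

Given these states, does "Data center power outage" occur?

Yes

Utility feed fails [AND]: Aft PDU offline=occurs, Secondary battery string degraded=occurs → all inputs occur → occurs.
Bus A down [AND]: #2 static switch faulted=not, Secondary rectifier trips=occurs → not all inputs occur → does not occur.
Generator path fails [AND]: Utility transformer offline=occurs, Emergency UPS module lost=not, Bus A down=not → not all inputs occur → does not occur.
UPS chain inoperative [AND]: A automatic transfer switch trips=not, #3 fuel pump lost=not, Breaker faulted=not, Standby diesel generator 2 stuck=occurs → not all inputs occur → does not occur.
Distribution tier lost [OR]: Diesel generator is down=not, Utility feed fails=occurs, Generator path fails=not, UPS chain inoperative=not → at least one input occurs → occurs.
Bus B fails [OR]: North battery string 2 stuck=not, Utility transformer 2 malfunctions=not, #2 UPS module 2 is out=occurs → at least one input occurs → occurs.
Utility feed 2 unavailable [AND]: PDU 2 failed=not, Bus B fails=occurs → not all inputs occur → does not occur.
Data center power outage [OR]: Distribution tier lost=occurs, Utility feed 2 unavailable=not, Static switch 2 malfunctions=not → at least one input occurs → occurs.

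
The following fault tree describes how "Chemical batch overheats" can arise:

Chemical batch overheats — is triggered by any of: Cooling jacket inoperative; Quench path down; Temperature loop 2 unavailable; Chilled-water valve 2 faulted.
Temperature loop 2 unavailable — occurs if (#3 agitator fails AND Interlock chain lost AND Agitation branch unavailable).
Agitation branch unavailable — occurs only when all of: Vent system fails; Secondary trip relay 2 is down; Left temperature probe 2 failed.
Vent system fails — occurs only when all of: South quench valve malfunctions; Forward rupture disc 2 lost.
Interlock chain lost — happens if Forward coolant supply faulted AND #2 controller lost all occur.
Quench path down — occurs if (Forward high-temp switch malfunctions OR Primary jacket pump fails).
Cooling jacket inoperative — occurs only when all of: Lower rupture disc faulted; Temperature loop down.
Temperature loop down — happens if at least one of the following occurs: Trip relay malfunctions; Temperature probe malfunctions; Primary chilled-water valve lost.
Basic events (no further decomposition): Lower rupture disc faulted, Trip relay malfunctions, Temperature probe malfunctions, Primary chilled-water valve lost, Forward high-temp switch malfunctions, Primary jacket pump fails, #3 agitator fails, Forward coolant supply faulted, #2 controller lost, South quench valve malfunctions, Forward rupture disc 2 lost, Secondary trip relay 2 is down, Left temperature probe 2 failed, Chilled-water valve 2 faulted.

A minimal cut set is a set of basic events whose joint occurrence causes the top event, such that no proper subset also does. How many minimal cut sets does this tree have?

Temperature loop down [OR]: union of children's cut sets → 3 cut set(s).
Cooling jacket inoperative [AND]: one cut set from each child combined → 1 × 3 = 3 cut set(s).
Quench path down [OR]: union of children's cut sets → 2 cut set(s).
Interlock chain lost [AND]: one cut set from each child combined → 1 × 1 = 1 cut set(s).
Vent system fails [AND]: one cut set from each child combined → 1 × 1 = 1 cut set(s).
Agitation branch unavailable [AND]: one cut set from each child combined → 1 × 1 × 1 = 1 cut set(s).
Temperature loop 2 unavailable [AND]: one cut set from each child combined → 1 × 1 × 1 = 1 cut set(s).
Chemical batch overheats [OR]: union of children's cut sets → 7 cut set(s).
Minimal cut sets: {Lower rupture disc faulted, Trip relay malfunctions}; {Lower rupture disc faulted, Temperature probe malfunctions}; {Lower rupture disc faulted, Primary chilled-water valve lost}; {Forward high-temp switch malfunctions}; {Primary jacket pump fails}; {#2 controller lost, #3 agitator fails, Forward coolant supply faulted, Forward rupture disc 2 lost, Left temperature probe 2 failed, Secondary trip relay 2 is down, South quench valve malfunctions}; {Chilled-water valve 2 faulted}.

7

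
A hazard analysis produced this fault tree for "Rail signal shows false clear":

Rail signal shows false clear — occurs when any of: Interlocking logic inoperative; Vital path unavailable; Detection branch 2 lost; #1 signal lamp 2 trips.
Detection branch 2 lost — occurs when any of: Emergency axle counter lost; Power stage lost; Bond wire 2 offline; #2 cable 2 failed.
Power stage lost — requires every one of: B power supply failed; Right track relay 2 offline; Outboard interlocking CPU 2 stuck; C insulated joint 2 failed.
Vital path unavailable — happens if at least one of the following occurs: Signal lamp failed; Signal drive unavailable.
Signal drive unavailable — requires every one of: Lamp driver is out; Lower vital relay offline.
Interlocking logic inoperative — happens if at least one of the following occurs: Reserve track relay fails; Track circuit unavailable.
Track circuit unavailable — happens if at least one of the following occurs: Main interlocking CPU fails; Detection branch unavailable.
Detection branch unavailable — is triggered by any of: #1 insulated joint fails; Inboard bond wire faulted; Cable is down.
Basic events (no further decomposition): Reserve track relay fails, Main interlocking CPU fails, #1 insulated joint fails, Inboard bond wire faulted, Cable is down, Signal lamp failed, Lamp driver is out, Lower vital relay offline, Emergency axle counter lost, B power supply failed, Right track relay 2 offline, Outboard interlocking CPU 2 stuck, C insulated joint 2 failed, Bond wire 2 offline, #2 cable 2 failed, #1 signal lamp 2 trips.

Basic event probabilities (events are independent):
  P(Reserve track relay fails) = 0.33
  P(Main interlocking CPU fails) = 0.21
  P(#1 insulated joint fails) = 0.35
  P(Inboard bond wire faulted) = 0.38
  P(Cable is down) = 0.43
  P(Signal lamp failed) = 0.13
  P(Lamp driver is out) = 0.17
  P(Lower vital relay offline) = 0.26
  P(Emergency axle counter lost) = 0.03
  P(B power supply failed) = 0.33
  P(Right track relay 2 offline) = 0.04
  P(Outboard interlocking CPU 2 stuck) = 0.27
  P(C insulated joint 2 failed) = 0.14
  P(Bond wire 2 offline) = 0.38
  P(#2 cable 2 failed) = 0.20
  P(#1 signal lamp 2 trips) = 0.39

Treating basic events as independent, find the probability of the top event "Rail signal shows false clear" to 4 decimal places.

P(Detection branch unavailable) [OR] = 1 − (1−0.35) × (1−0.38) × (1−0.43) = 0.770290
P(Track circuit unavailable) [OR] = 1 − (1−0.21) × (1−0.770290) = 0.818529
P(Interlocking logic inoperative) [OR] = 1 − (1−0.33) × (1−0.818529) = 0.878414
P(Signal drive unavailable) [AND] = 0.17 × 0.26 = 0.044200
P(Vital path unavailable) [OR] = 1 − (1−0.13) × (1−0.044200) = 0.168454
P(Power stage lost) [AND] = 0.33 × 0.04 × 0.27 × 0.14 = 0.000499
P(Detection branch 2 lost) [OR] = 1 − (1−0.03) × (1−0.000499) × (1−0.38) × (1−0.20) = 0.519120
P(Rail signal shows false clear) [OR] = 1 − (1−0.878414) × (1−0.168454) × (1−0.519120) × (1−0.39) = 0.970342
Rounded to 4 decimal places: P(Rail signal shows false clear) ≈ 0.9703.

0.9703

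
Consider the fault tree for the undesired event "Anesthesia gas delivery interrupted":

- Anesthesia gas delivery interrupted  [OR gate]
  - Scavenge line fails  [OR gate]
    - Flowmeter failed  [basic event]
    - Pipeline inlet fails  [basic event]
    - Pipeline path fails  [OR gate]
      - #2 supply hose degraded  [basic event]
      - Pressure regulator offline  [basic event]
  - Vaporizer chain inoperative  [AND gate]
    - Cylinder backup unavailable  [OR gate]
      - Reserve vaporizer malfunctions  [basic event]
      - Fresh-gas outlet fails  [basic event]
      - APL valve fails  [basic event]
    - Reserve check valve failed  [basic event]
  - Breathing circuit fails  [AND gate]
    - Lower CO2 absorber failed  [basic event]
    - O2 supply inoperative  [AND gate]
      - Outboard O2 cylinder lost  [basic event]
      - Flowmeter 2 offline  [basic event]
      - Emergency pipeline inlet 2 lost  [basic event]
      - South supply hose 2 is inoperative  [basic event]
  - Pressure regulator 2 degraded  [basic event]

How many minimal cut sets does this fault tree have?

9

Pipeline path fails [OR]: union of children's cut sets → 2 cut set(s).
Scavenge line fails [OR]: union of children's cut sets → 4 cut set(s).
Cylinder backup unavailable [OR]: union of children's cut sets → 3 cut set(s).
Vaporizer chain inoperative [AND]: one cut set from each child combined → 3 × 1 = 3 cut set(s).
O2 supply inoperative [AND]: one cut set from each child combined → 1 × 1 × 1 × 1 = 1 cut set(s).
Breathing circuit fails [AND]: one cut set from each child combined → 1 × 1 = 1 cut set(s).
Anesthesia gas delivery interrupted [OR]: union of children's cut sets → 9 cut set(s).
Minimal cut sets: {Flowmeter failed}; {Pipeline inlet fails}; {#2 supply hose degraded}; {Pressure regulator offline}; {Reserve check valve failed, Reserve vaporizer malfunctions}; {Fresh-gas outlet fails, Reserve check valve failed}; {APL valve fails, Reserve check valve failed}; {Emergency pipeline inlet 2 lost, Flowmeter 2 offline, Lower CO2 absorber failed, Outboard O2 cylinder lost, South supply hose 2 is inoperative}; {Pressure regulator 2 degraded}.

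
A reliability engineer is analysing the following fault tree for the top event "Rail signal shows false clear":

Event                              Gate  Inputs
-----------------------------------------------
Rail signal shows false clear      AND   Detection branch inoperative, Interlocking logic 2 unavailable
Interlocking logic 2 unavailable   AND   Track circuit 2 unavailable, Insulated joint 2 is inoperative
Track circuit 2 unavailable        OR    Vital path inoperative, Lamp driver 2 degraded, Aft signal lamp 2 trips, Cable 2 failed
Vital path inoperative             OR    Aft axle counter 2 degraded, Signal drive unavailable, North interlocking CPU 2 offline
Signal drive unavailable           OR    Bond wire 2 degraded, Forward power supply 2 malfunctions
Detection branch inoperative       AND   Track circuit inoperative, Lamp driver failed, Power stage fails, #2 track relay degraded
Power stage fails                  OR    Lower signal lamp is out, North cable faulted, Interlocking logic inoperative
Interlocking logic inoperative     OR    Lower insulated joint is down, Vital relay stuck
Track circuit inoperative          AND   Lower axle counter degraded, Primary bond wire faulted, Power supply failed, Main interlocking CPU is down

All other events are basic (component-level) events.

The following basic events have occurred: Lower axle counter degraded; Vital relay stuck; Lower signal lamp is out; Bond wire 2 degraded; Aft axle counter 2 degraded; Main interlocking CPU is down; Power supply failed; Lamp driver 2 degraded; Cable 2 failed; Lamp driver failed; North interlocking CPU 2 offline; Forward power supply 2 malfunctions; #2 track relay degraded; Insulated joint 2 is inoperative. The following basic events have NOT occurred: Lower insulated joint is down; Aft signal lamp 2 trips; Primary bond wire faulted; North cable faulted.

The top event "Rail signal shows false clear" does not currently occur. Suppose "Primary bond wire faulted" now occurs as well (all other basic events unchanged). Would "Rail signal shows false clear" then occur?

Counterfactual: set "Primary bond wire faulted" to occurred.
Track circuit inoperative [AND]: Lower axle counter degraded=occurs, Primary bond wire faulted=occurs, Power supply failed=occurs, Main interlocking CPU is down=occurs → all inputs occur → occurs.
Interlocking logic inoperative [OR]: Lower insulated joint is down=not, Vital relay stuck=occurs → at least one input occurs → occurs.
Power stage fails [OR]: Lower signal lamp is out=occurs, North cable faulted=not, Interlocking logic inoperative=occurs → at least one input occurs → occurs.
Detection branch inoperative [AND]: Track circuit inoperative=occurs, Lamp driver failed=occurs, Power stage fails=occurs, #2 track relay degraded=occurs → all inputs occur → occurs.
Signal drive unavailable [OR]: Bond wire 2 degraded=occurs, Forward power supply 2 malfunctions=occurs → at least one input occurs → occurs.
Vital path inoperative [OR]: Aft axle counter 2 degraded=occurs, Signal drive unavailable=occurs, North interlocking CPU 2 offline=occurs → at least one input occurs → occurs.
Track circuit 2 unavailable [OR]: Vital path inoperative=occurs, Lamp driver 2 degraded=occurs, Aft signal lamp 2 trips=not, Cable 2 failed=occurs → at least one input occurs → occurs.
Interlocking logic 2 unavailable [AND]: Track circuit 2 unavailable=occurs, Insulated joint 2 is inoperative=occurs → all inputs occur → occurs.
Rail signal shows false clear [AND]: Detection branch inoperative=occurs, Interlocking logic 2 unavailable=occurs → all inputs occur → occurs.

Yes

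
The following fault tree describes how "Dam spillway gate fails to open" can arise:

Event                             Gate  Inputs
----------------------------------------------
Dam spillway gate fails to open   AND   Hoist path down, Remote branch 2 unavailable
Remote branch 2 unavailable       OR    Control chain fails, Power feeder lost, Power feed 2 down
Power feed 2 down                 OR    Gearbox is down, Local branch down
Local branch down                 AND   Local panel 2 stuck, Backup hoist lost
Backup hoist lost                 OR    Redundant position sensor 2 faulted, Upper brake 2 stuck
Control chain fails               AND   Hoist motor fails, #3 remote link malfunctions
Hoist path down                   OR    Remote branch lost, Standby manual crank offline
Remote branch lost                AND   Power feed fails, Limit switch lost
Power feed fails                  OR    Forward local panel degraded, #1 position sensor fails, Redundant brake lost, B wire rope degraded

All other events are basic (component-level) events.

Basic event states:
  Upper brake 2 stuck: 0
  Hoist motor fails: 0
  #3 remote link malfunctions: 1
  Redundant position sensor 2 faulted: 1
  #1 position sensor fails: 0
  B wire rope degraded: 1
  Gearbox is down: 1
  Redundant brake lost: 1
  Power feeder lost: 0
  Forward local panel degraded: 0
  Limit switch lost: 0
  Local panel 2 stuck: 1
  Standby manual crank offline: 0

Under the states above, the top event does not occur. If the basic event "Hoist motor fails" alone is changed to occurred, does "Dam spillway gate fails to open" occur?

No

Counterfactual: set "Hoist motor fails" to occurred.
Power feed fails [OR]: Forward local panel degraded=not, #1 position sensor fails=not, Redundant brake lost=occurs, B wire rope degraded=occurs → at least one input occurs → occurs.
Remote branch lost [AND]: Power feed fails=occurs, Limit switch lost=not → not all inputs occur → does not occur.
Hoist path down [OR]: Remote branch lost=not, Standby manual crank offline=not → no input occurs → does not occur.
Control chain fails [AND]: Hoist motor fails=occurs, #3 remote link malfunctions=occurs → all inputs occur → occurs.
Backup hoist lost [OR]: Redundant position sensor 2 faulted=occurs, Upper brake 2 stuck=not → at least one input occurs → occurs.
Local branch down [AND]: Local panel 2 stuck=occurs, Backup hoist lost=occurs → all inputs occur → occurs.
Power feed 2 down [OR]: Gearbox is down=occurs, Local branch down=occurs → at least one input occurs → occurs.
Remote branch 2 unavailable [OR]: Control chain fails=occurs, Power feeder lost=not, Power feed 2 down=occurs → at least one input occurs → occurs.
Dam spillway gate fails to open [AND]: Hoist path down=not, Remote branch 2 unavailable=occurs → not all inputs occur → does not occur.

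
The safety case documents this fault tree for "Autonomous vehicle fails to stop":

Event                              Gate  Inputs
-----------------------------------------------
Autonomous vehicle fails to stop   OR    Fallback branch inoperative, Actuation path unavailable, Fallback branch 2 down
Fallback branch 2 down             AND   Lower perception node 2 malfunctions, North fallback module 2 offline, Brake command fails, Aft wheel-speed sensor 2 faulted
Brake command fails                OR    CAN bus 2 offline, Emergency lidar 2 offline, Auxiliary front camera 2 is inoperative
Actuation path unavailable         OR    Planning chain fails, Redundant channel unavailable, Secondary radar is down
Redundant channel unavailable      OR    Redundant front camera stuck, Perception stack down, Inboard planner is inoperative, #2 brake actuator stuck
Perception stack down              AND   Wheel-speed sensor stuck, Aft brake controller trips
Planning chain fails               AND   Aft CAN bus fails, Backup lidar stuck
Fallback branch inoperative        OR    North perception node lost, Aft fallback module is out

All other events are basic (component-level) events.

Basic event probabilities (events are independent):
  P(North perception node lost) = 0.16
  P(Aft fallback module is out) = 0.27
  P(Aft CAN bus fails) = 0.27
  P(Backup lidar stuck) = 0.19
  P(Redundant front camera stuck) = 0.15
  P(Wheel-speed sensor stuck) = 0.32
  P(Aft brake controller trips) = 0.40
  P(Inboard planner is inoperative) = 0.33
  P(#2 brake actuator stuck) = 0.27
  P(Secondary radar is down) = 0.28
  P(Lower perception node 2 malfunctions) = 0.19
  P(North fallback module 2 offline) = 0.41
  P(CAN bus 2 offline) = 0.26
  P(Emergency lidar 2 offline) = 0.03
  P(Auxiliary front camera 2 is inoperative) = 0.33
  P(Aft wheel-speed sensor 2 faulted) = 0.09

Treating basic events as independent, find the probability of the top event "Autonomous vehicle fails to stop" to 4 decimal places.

P(Fallback branch inoperative) [OR] = 1 − (1−0.16) × (1−0.27) = 0.386800
P(Planning chain fails) [AND] = 0.27 × 0.19 = 0.051300
P(Perception stack down) [AND] = 0.32 × 0.40 = 0.128000
P(Redundant channel unavailable) [OR] = 1 − (1−0.15) × (1−0.128000) × (1−0.33) × (1−0.27) = 0.637479
P(Actuation path unavailable) [OR] = 1 − (1−0.051300) × (1−0.637479) × (1−0.28) = 0.752375
P(Brake command fails) [OR] = 1 − (1−0.26) × (1−0.03) × (1−0.33) = 0.519074
P(Fallback branch 2 down) [AND] = 0.19 × 0.41 × 0.519074 × 0.09 = 0.003639
P(Autonomous vehicle fails to stop) [OR] = 1 − (1−0.386800) × (1−0.752375) × (1−0.003639) = 0.848709
Rounded to 4 decimal places: P(Autonomous vehicle fails to stop) ≈ 0.8487.

0.8487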